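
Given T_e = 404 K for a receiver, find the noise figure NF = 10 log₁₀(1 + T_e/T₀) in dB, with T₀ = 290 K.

F = 1 + T_e/T₀ = 1 + 404/290 = 2.3931
NF = 10 log₁₀(2.3931) = 3.79 dB

3.79 dB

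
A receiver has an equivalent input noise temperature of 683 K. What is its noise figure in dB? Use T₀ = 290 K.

5.26 dB

F = 1 + T_e/T₀ = 1 + 683/290 = 3.35517
NF = 10 log₁₀(3.35517) = 5.26 dB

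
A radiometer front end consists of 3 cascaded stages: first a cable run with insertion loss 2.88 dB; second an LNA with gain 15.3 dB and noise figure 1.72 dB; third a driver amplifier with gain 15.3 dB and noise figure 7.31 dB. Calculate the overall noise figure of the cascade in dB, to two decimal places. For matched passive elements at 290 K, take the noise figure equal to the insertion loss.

Convert to linear (a loss of L dB is a gain of −L dB): F_i = 10^(NF_i/10), G_i = 10^(G_i,dB/10)
  Stage 1: F_1 = 10^(2.88/10) = 1.941, G_1 = 10^(−2.88/10) = 0.5152
  Stage 2: F_2 = 10^(1.72/10) = 1.486, G_2 = 10^(15.3/10) = 33.88
  Stage 3: F_3 = 10^(7.31/10) = 5.383, G_3 = 10^(15.3/10) = 33.88
Friis cascade:
  F = 1.941 + (1.486 − 1)/0.5152 + (5.383 − 1)/17.46 = 3.135
NF = 10 log₁₀(3.135) = 4.96 dB

4.96 dB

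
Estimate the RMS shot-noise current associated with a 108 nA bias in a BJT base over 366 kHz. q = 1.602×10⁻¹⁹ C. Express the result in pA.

113 pA

I_n = √(2qI·B)
2qI·B = 2 × 1.602×10⁻¹⁹ × 1.08×10⁻⁷ × 3.66×10⁵ = 1.27×10⁻²⁰ A²
I_n = √(1.27×10⁻²⁰) = 1.13×10⁻¹⁰ A = 113 pA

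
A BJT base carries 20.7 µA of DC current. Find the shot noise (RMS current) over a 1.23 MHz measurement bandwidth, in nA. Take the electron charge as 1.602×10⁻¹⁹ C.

I_n = √(2qI·B)
2qI·B = 2 × 1.602×10⁻¹⁹ × 2.07×10⁻⁵ × 1.23×10⁶ = 8.16×10⁻¹⁸ A²
I_n = √(8.16×10⁻¹⁸) = 2.86×10⁻⁹ A = 2.86 nA

2.86 nA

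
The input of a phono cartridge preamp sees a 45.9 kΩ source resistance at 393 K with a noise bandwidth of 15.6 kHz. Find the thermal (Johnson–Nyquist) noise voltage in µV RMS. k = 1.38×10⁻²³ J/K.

3.94 µV

V_n = √(4kTRB)
4kTRB = 4 × 1.38×10⁻²³ × 393 × 4.59×10⁴ × 1.56×10⁴ = 1.55×10⁻¹¹ V²
V_n = √(1.55×10⁻¹¹) = 3.94×10⁻⁶ V = 3.94 µV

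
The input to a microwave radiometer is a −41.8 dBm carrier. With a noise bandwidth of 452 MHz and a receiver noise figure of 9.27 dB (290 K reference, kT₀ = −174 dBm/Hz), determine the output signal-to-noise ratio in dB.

Noise floor: N = −174 + 10 log₁₀(B) + NF
10 log₁₀(4.52×10⁸) = 86.55 dB
N = −174 + 86.55 + 9.27 = −78.18 dBm
SNR = P_sig − N = −41.8 − (−78.18) = 36.38 dB → 36.4 dB

36.4 dB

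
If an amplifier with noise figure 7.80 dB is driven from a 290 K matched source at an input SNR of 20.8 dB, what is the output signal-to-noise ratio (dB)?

By definition F = SNR_in/SNR_out, so in dB: SNR_out = SNR_in − NF
SNR_out = 20.8 − 7.80 = 13.00 dB

13.00 dB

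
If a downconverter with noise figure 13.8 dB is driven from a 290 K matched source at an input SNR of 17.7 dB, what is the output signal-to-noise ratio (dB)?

3.9 dB

By definition F = SNR_in/SNR_out, so in dB: SNR_out = SNR_in − NF
SNR_out = 17.7 − 13.8 = 3.9 dB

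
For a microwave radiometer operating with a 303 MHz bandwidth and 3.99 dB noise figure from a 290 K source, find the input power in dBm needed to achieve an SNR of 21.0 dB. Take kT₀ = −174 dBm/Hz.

−64.2 dBm

Sensitivity = −174 + 10 log₁₀(B) + NF + SNR_min
= −174 + 84.81 + 3.99 + 21.0
= −64.20 dBm → −64.2 dBm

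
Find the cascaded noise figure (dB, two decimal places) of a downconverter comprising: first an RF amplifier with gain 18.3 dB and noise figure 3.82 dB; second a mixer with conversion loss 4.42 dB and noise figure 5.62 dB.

3.89 dB

Convert to linear (a loss of L dB is a gain of −L dB): F_i = 10^(NF_i/10), G_i = 10^(G_i,dB/10)
  Stage 1: F_1 = 10^(3.82/10) = 2.410, G_1 = 10^(18.3/10) = 67.61
  Stage 2: F_2 = 10^(5.62/10) = 3.648, G_2 = 10^(−4.42/10) = 0.3614
Friis cascade:
  F = 2.410 + (3.648 − 1)/67.61 = 2.449
NF = 10 log₁₀(2.449) = 3.89 dB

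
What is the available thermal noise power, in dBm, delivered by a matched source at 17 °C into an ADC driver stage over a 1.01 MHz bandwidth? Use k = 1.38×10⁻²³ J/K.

−113.9 dBm

T = 17 °C + 273.15 = 290.15 K
P_n = kTB = 1.38×10⁻²³ × 290.15 × 1.01×10⁶ = 4.04×10⁻¹⁵ W
In dBm: 10 log₁₀(4.04×10⁻¹⁵ / 10⁻³) = −113.9 dBm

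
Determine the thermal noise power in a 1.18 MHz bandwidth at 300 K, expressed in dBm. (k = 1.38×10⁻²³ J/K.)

P_n = kTB = 1.38×10⁻²³ × 300 × 1.18×10⁶ = 4.89×10⁻¹⁵ W
In dBm: 10 log₁₀(4.89×10⁻¹⁵ / 10⁻³) = −113.1 dBm

−113.1 dBm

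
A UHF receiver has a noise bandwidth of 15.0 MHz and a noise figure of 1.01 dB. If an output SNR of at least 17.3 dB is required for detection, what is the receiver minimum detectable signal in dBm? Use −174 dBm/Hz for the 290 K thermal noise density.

Sensitivity = −174 + 10 log₁₀(B) + NF + SNR_min
= −174 + 71.76 + 1.01 + 17.3
= −83.93 dBm → −83.9 dBm

−83.9 dBm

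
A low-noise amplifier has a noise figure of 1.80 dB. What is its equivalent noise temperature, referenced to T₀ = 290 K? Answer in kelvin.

149 K

F = 10^(1.80/10) = 1.51356
T_e = (F − 1)·T₀ = (1.51356 − 1) × 290 = 149 K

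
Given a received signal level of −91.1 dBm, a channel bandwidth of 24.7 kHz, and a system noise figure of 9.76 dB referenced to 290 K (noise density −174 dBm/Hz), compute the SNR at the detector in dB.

Noise floor: N = −174 + 10 log₁₀(B) + NF
10 log₁₀(2.47×10⁴) = 43.93 dB
N = −174 + 43.93 + 9.76 = −120.31 dBm
SNR = P_sig − N = −91.1 − (−120.31) = 29.21 dB → 29.2 dB

29.2 dB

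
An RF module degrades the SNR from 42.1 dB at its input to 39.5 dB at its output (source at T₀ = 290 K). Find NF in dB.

NF (dB) = SNR_in(dB) − SNR_out(dB) when the source is at T₀
NF = 42.1 − 39.5 = 2.6 dB

2.6 dB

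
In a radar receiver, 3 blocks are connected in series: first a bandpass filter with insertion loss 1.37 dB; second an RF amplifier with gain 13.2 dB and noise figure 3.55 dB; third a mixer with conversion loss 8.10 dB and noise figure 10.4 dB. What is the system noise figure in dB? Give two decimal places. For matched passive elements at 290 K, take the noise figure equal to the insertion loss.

Convert to linear (a loss of L dB is a gain of −L dB): F_i = 10^(NF_i/10), G_i = 10^(G_i,dB/10)
  Stage 1: F_1 = 10^(1.37/10) = 1.371, G_1 = 10^(−1.37/10) = 0.7295
  Stage 2: F_2 = 10^(3.55/10) = 2.265, G_2 = 10^(13.2/10) = 20.89
  Stage 3: F_3 = 10^(10.4/10) = 10.96, G_3 = 10^(−8.10/10) = 0.1549
Friis cascade:
  F = 1.371 + (2.265 − 1)/0.7295 + (10.96 − 1)/15.24 = 3.758
NF = 10 log₁₀(3.758) = 5.75 dB

5.75 dB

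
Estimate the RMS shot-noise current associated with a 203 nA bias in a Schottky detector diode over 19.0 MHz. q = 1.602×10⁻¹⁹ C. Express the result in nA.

1.11 nA

I_n = √(2qI·B)
2qI·B = 2 × 1.602×10⁻¹⁹ × 2.03×10⁻⁷ × 1.90×10⁷ = 1.24×10⁻¹⁸ A²
I_n = √(1.24×10⁻¹⁸) = 1.11×10⁻⁹ A = 1.11 nA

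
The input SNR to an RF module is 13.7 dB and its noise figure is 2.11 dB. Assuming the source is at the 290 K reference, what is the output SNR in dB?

11.59 dB

By definition F = SNR_in/SNR_out, so in dB: SNR_out = SNR_in − NF
SNR_out = 13.7 − 2.11 = 11.59 dB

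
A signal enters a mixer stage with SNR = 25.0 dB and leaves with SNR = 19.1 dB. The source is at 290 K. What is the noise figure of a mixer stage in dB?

5.9 dB

NF (dB) = SNR_in(dB) − SNR_out(dB) when the source is at T₀
NF = 25.0 − 19.1 = 5.9 dB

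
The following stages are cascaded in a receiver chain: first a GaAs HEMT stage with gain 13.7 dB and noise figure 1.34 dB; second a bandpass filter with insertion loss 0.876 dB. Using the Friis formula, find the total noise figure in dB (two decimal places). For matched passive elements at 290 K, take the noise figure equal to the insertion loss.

1.37 dB

Convert to linear (a loss of L dB is a gain of −L dB): F_i = 10^(NF_i/10), G_i = 10^(G_i,dB/10)
  Stage 1: F_1 = 10^(1.34/10) = 1.361, G_1 = 10^(13.7/10) = 23.44
  Stage 2: F_2 = 10^(0.876/10) = 1.223, G_2 = 10^(−0.876/10) = 0.8173
Friis cascade:
  F = 1.361 + (1.223 − 1)/23.44 = 1.371
NF = 10 log₁₀(1.371) = 1.37 dB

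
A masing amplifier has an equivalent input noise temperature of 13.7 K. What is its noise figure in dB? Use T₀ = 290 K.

F = 1 + T_e/T₀ = 1 + 13.7/290 = 1.04724
NF = 10 log₁₀(1.04724) = 0.200 dB

0.200 dB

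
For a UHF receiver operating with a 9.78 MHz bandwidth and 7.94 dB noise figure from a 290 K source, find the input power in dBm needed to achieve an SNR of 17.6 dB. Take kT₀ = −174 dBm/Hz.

−78.6 dBm

Sensitivity = −174 + 10 log₁₀(B) + NF + SNR_min
= −174 + 69.9 + 7.94 + 17.6
= −78.56 dBm → −78.6 dBm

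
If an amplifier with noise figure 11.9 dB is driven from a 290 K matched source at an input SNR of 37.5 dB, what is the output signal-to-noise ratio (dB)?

25.6 dB

By definition F = SNR_in/SNR_out, so in dB: SNR_out = SNR_in − NF
SNR_out = 37.5 − 11.9 = 25.6 dB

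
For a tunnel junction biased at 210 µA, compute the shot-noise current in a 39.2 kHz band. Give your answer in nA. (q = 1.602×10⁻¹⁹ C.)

1.62 nA

I_n = √(2qI·B)
2qI·B = 2 × 1.602×10⁻¹⁹ × 2.10×10⁻⁴ × 3.92×10⁴ = 2.64×10⁻¹⁸ A²
I_n = √(2.64×10⁻¹⁸) = 1.62×10⁻⁹ A = 1.62 nA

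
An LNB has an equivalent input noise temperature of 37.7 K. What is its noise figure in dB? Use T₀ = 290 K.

0.531 dB

F = 1 + T_e/T₀ = 1 + 37.7/290 = 1.13
NF = 10 log₁₀(1.13) = 0.531 dB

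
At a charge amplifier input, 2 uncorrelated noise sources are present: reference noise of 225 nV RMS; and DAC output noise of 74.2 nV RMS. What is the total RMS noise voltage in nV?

237 nV

Uncorrelated sources add in power (mean-square): V_tot = √(ΣV_i²)
V_tot = √[(2.25×10⁻⁷)² + (7.42×10⁻⁸)²] = 2.37×10⁻⁷ V = 237 nV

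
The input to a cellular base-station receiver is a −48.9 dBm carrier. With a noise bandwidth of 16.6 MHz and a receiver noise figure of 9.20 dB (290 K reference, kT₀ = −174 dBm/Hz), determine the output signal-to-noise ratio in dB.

Noise floor: N = −174 + 10 log₁₀(B) + NF
10 log₁₀(1.66×10⁷) = 72.2 dB
N = −174 + 72.2 + 9.20 = −92.60 dBm
SNR = P_sig − N = −48.9 − (−92.60) = 43.70 dB → 43.7 dB

43.7 dB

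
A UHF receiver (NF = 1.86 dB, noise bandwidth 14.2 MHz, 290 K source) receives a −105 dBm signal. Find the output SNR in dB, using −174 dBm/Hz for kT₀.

−4.4 dB

Noise floor: N = −174 + 10 log₁₀(B) + NF
10 log₁₀(1.42×10⁷) = 71.52 dB
N = −174 + 71.52 + 1.86 = −100.62 dBm
SNR = P_sig − N = −105 − (−100.62) = −4.38 dB → −4.4 dB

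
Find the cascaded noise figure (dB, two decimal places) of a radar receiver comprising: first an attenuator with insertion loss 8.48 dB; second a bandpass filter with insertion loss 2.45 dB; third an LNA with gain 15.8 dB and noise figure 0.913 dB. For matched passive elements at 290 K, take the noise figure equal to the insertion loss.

11.84 dB

Convert to linear (a loss of L dB is a gain of −L dB): F_i = 10^(NF_i/10), G_i = 10^(G_i,dB/10)
  Stage 1: F_1 = 10^(8.48/10) = 7.047, G_1 = 10^(−8.48/10) = 0.1419
  Stage 2: F_2 = 10^(2.45/10) = 1.758, G_2 = 10^(−2.45/10) = 0.5689
  Stage 3: F_3 = 10^(0.913/10) = 1.234, G_3 = 10^(15.8/10) = 38.02
Friis cascade:
  F = 7.047 + (1.758 − 1)/0.1419 + (1.234 − 1)/0.08072 = 15.29
NF = 10 log₁₀(15.29) = 11.84 dB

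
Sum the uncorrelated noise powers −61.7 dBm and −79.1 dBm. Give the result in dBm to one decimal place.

Convert to linear, add, convert back:
P₁ = 6.76×10⁻¹⁰ W, P₂ = 1.23×10⁻¹¹ W
P_tot = 6.88×10⁻¹⁰ W → 10 log₁₀(P_tot / 10⁻³) = −61.6 dBm

−61.6 dBm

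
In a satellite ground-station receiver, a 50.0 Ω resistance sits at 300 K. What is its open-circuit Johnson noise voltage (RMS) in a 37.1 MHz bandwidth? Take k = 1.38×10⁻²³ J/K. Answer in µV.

5.54 µV

V_n = √(4kTRB)
4kTRB = 4 × 1.38×10⁻²³ × 300 × 5.00×10¹ × 3.71×10⁷ = 3.07×10⁻¹¹ V²
V_n = √(3.07×10⁻¹¹) = 5.54×10⁻⁶ V = 5.54 µV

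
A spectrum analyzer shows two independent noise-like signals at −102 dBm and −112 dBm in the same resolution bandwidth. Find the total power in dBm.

Convert to linear, add, convert back:
P₁ = 6.31×10⁻¹⁴ W, P₂ = 6.31×10⁻¹⁵ W
P_tot = 6.94×10⁻¹⁴ W → 10 log₁₀(P_tot / 10⁻³) = −101.6 dBm

−101.6 dBm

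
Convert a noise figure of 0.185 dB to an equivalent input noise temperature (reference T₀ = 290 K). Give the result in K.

12.6 K

F = 10^(0.185/10) = 1.04352
T_e = (F − 1)·T₀ = (1.04352 − 1) × 290 = 12.6 K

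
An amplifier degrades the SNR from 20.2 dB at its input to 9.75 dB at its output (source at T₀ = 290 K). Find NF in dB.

NF (dB) = SNR_in(dB) − SNR_out(dB) when the source is at T₀
NF = 20.2 − 9.75 = 10.45 dB

10.45 dB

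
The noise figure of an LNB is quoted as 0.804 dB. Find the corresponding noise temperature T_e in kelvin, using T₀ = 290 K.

F = 10^(0.804/10) = 1.20337
T_e = (F − 1)·T₀ = (1.20337 − 1) × 290 = 59.0 K

59.0 K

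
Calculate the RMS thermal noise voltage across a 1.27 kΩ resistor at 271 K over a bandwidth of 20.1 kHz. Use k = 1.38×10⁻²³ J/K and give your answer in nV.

V_n = √(4kTRB)
4kTRB = 4 × 1.38×10⁻²³ × 271 × 1.27×10³ × 2.01×10⁴ = 3.82×10⁻¹³ V²
V_n = √(3.82×10⁻¹³) = 6.18×10⁻⁷ V = 618 nV

618 nV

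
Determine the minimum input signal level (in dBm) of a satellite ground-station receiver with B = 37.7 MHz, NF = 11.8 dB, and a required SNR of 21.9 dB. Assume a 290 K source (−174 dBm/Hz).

Sensitivity = −174 + 10 log₁₀(B) + NF + SNR_min
= −174 + 75.76 + 11.8 + 21.9
= −64.54 dBm → −64.5 dBm

−64.5 dBm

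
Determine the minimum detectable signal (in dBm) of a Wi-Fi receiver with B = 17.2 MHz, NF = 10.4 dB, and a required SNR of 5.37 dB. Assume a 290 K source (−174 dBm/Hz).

Sensitivity = −174 + 10 log₁₀(B) + NF + SNR_min
= −174 + 72.36 + 10.4 + 5.37
= −85.87 dBm → −85.9 dBm

−85.9 dBm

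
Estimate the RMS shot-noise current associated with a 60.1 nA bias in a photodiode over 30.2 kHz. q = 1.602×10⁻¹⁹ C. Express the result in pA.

24.1 pA

I_n = √(2qI·B)
2qI·B = 2 × 1.602×10⁻¹⁹ × 6.01×10⁻⁸ × 3.02×10⁴ = 5.82×10⁻²² A²
I_n = √(5.82×10⁻²²) = 2.41×10⁻¹¹ A = 24.1 pA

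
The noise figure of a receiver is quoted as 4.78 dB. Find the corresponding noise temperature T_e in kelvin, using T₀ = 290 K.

582 K

F = 10^(4.78/10) = 3.00608
T_e = (F − 1)·T₀ = (3.00608 − 1) × 290 = 582 K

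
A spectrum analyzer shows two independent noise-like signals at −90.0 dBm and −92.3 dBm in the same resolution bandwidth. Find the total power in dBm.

Convert to linear, add, convert back:
P₁ = 1.00×10⁻¹² W, P₂ = 5.89×10⁻¹³ W
P_tot = 1.59×10⁻¹² W → 10 log₁₀(P_tot / 10⁻³) = −88.0 dBm

−88.0 dBm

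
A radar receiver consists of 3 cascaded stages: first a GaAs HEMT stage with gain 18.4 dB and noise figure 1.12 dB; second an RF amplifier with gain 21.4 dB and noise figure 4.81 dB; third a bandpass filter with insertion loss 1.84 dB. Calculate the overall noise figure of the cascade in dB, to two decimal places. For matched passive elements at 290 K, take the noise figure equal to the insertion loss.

1.22 dB

Convert to linear (a loss of L dB is a gain of −L dB): F_i = 10^(NF_i/10), G_i = 10^(G_i,dB/10)
  Stage 1: F_1 = 10^(1.12/10) = 1.294, G_1 = 10^(18.4/10) = 69.18
  Stage 2: F_2 = 10^(4.81/10) = 3.027, G_2 = 10^(21.4/10) = 138.0
  Stage 3: F_3 = 10^(1.84/10) = 1.528, G_3 = 10^(−1.84/10) = 0.6546
Friis cascade:
  F = 1.294 + (3.027 − 1)/69.18 + (1.528 − 1)/9550 = 1.324
NF = 10 log₁₀(1.324) = 1.22 dB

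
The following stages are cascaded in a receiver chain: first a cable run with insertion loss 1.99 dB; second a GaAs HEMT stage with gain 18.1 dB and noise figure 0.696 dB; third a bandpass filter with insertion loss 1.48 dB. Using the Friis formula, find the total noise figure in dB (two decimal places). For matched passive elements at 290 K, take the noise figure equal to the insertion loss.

2.71 dB

Convert to linear (a loss of L dB is a gain of −L dB): F_i = 10^(NF_i/10), G_i = 10^(G_i,dB/10)
  Stage 1: F_1 = 10^(1.99/10) = 1.581, G_1 = 10^(−1.99/10) = 0.6324
  Stage 2: F_2 = 10^(0.696/10) = 1.174, G_2 = 10^(18.1/10) = 64.57
  Stage 3: F_3 = 10^(1.48/10) = 1.406, G_3 = 10^(−1.48/10) = 0.7112
Friis cascade:
  F = 1.581 + (1.174 − 1)/0.6324 + (1.406 − 1)/40.83 = 1.866
NF = 10 log₁₀(1.866) = 2.71 dB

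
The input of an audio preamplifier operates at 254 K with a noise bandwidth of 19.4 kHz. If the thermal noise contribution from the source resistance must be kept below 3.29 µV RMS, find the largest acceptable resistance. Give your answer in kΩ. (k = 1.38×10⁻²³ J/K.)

39.8 kΩ

Johnson–Nyquist: V_n = √(4kTRB) ⇒ R = V_n² / (4kTB)
4kTB = 4 × 1.38×10⁻²³ × 254 × 1.94×10⁴ = 2.72×10⁻¹⁶
R = (3.29×10⁻⁶)² / 2.72×10⁻¹⁶ = 3.98×10⁴ Ω = 39.8 kΩ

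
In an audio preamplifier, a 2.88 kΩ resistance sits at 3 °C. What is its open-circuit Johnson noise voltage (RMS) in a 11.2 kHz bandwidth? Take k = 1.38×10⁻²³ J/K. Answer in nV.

T = 3 °C + 273.15 = 276.15 K
V_n = √(4kTRB)
4kTRB = 4 × 1.38×10⁻²³ × 276.15 × 2.88×10³ × 1.12×10⁴ = 4.92×10⁻¹³ V²
V_n = √(4.92×10⁻¹³) = 7.01×10⁻⁷ V = 701 nV

701 nV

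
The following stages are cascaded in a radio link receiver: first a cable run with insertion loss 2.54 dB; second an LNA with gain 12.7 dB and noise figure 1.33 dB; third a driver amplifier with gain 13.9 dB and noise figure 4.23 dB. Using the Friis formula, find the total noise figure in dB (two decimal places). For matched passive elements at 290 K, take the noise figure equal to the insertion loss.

4.14 dB

Convert to linear (a loss of L dB is a gain of −L dB): F_i = 10^(NF_i/10), G_i = 10^(G_i,dB/10)
  Stage 1: F_1 = 10^(2.54/10) = 1.795, G_1 = 10^(−2.54/10) = 0.5572
  Stage 2: F_2 = 10^(1.33/10) = 1.358, G_2 = 10^(12.7/10) = 18.62
  Stage 3: F_3 = 10^(4.23/10) = 2.649, G_3 = 10^(13.9/10) = 24.55
Friis cascade:
  F = 1.795 + (1.358 − 1)/0.5572 + (2.649 − 1)/10.38 = 2.597
NF = 10 log₁₀(2.597) = 4.14 dB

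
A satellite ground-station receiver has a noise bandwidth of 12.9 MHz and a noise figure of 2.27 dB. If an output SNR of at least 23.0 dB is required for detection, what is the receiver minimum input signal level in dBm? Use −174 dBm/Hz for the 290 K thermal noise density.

Sensitivity = −174 + 10 log₁₀(B) + NF + SNR_min
= −174 + 71.11 + 2.27 + 23.0
= −77.62 dBm → −77.6 dBm

−77.6 dBm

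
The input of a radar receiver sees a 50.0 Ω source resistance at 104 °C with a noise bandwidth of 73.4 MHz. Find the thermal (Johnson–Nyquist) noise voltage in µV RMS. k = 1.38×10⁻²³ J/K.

8.74 µV

T = 104 °C + 273.15 = 377.15 K
V_n = √(4kTRB)
4kTRB = 4 × 1.38×10⁻²³ × 377.15 × 5.00×10¹ × 7.34×10⁷ = 7.64×10⁻¹¹ V²
V_n = √(7.64×10⁻¹¹) = 8.74×10⁻⁶ V = 8.74 µV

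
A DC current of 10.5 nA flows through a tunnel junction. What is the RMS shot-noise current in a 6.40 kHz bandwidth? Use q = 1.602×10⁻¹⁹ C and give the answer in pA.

4.64 pA

I_n = √(2qI·B)
2qI·B = 2 × 1.602×10⁻¹⁹ × 1.05×10⁻⁸ × 6.40×10³ = 2.15×10⁻²³ A²
I_n = √(2.15×10⁻²³) = 4.64×10⁻¹² A = 4.64 pA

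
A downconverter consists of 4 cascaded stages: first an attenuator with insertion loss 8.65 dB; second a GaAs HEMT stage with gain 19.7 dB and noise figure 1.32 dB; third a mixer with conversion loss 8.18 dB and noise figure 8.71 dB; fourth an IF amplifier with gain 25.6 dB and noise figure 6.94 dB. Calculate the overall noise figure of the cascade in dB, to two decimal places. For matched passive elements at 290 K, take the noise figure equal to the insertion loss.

Convert to linear (a loss of L dB is a gain of −L dB): F_i = 10^(NF_i/10), G_i = 10^(G_i,dB/10)
  Stage 1: F_1 = 10^(8.65/10) = 7.328, G_1 = 10^(−8.65/10) = 0.1365
  Stage 2: F_2 = 10^(1.32/10) = 1.355, G_2 = 10^(19.7/10) = 93.33
  Stage 3: F_3 = 10^(8.71/10) = 7.430, G_3 = 10^(−8.18/10) = 0.1521
  Stage 4: F_4 = 10^(6.94/10) = 4.943, G_4 = 10^(25.6/10) = 363.1
Friis cascade:
  F = 7.328 + (1.355 − 1)/0.1365 + (7.430 − 1)/12.74 + (4.943 − 1)/1.936 = 12.47
NF = 10 log₁₀(12.47) = 10.96 dB

10.96 dB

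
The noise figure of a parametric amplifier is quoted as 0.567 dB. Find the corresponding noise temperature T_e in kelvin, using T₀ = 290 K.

F = 10^(0.567/10) = 1.13946
T_e = (F − 1)·T₀ = (1.13946 − 1) × 290 = 40.4 K

40.4 K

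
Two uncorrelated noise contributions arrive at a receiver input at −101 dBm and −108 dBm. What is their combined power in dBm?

Convert to linear, add, convert back:
P₁ = 7.94×10⁻¹⁴ W, P₂ = 1.58×10⁻¹⁴ W
P_tot = 9.53×10⁻¹⁴ W → 10 log₁₀(P_tot / 10⁻³) = −100.2 dBm

−100.2 dBm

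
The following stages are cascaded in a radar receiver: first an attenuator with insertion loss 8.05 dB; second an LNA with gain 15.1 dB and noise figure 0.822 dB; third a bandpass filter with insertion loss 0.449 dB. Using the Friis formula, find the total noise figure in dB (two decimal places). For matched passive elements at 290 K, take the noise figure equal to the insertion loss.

Convert to linear (a loss of L dB is a gain of −L dB): F_i = 10^(NF_i/10), G_i = 10^(G_i,dB/10)
  Stage 1: F_1 = 10^(8.05/10) = 6.383, G_1 = 10^(−8.05/10) = 0.1567
  Stage 2: F_2 = 10^(0.822/10) = 1.208, G_2 = 10^(15.1/10) = 32.36
  Stage 3: F_3 = 10^(0.449/10) = 1.109, G_3 = 10^(−0.449/10) = 0.9018
Friis cascade:
  F = 6.383 + (1.208 − 1)/0.1567 + (1.109 − 1)/5.070 = 7.734
NF = 10 log₁₀(7.734) = 8.88 dB

8.88 dB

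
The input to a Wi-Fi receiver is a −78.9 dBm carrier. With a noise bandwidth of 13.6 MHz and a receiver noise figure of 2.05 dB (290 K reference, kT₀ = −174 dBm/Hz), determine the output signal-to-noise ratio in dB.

21.7 dB

Noise floor: N = −174 + 10 log₁₀(B) + NF
10 log₁₀(1.36×10⁷) = 71.34 dB
N = −174 + 71.34 + 2.05 = −100.61 dBm
SNR = P_sig − N = −78.9 − (−100.61) = 21.71 dB → 21.7 dB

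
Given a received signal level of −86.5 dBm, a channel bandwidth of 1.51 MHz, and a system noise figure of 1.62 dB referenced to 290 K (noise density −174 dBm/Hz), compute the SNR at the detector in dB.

24.1 dB

Noise floor: N = −174 + 10 log₁₀(B) + NF
10 log₁₀(1.51×10⁶) = 61.79 dB
N = −174 + 61.79 + 1.62 = −110.59 dBm
SNR = P_sig − N = −86.5 − (−110.59) = 24.09 dB → 24.1 dB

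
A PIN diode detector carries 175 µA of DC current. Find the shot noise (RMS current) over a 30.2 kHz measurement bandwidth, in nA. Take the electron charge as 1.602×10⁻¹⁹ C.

I_n = √(2qI·B)
2qI·B = 2 × 1.602×10⁻¹⁹ × 1.75×10⁻⁴ × 3.02×10⁴ = 1.69×10⁻¹⁸ A²
I_n = √(1.69×10⁻¹⁸) = 1.30×10⁻⁹ A = 1.30 nA

1.30 nA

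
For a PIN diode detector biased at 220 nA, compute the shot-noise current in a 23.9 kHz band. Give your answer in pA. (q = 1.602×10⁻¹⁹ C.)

I_n = √(2qI·B)
2qI·B = 2 × 1.602×10⁻¹⁹ × 2.20×10⁻⁷ × 2.39×10⁴ = 1.68×10⁻²¹ A²
I_n = √(1.68×10⁻²¹) = 4.10×10⁻¹¹ A = 41.0 pA

41.0 pA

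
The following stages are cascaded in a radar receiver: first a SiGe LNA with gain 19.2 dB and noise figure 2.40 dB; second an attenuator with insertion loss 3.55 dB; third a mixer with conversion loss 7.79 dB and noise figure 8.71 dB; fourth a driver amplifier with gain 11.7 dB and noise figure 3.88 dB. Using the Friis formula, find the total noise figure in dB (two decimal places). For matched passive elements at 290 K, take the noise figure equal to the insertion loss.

Convert to linear (a loss of L dB is a gain of −L dB): F_i = 10^(NF_i/10), G_i = 10^(G_i,dB/10)
  Stage 1: F_1 = 10^(2.40/10) = 1.738, G_1 = 10^(19.2/10) = 83.18
  Stage 2: F_2 = 10^(3.55/10) = 2.265, G_2 = 10^(−3.55/10) = 0.4416
  Stage 3: F_3 = 10^(8.71/10) = 7.430, G_3 = 10^(−7.79/10) = 0.1663
  Stage 4: F_4 = 10^(3.88/10) = 2.443, G_4 = 10^(11.7/10) = 14.79
Friis cascade:
  F = 1.738 + (2.265 − 1)/83.18 + (7.430 − 1)/36.73 + (2.443 − 1)/6.109 = 2.164
NF = 10 log₁₀(2.164) = 3.35 dB

3.35 dB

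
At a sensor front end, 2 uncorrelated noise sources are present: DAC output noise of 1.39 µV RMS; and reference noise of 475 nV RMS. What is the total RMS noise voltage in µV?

Uncorrelated sources add in power (mean-square): V_tot = √(ΣV_i²)
V_tot = √[(1.39×10⁻⁶)² + (4.75×10⁻⁷)²] = 1.47×10⁻⁶ V = 1.47 µV

1.47 µV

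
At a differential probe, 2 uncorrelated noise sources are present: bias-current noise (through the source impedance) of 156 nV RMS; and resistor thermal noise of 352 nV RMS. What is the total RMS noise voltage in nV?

385 nV

Uncorrelated sources add in power (mean-square): V_tot = √(ΣV_i²)
V_tot = √[(1.56×10⁻⁷)² + (3.52×10⁻⁷)²] = 3.85×10⁻⁷ V = 385 nV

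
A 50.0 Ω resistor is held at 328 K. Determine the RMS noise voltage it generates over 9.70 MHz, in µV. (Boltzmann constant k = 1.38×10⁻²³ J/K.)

2.96 µV

V_n = √(4kTRB)
4kTRB = 4 × 1.38×10⁻²³ × 328 × 5.00×10¹ × 9.70×10⁶ = 8.78×10⁻¹² V²
V_n = √(8.78×10⁻¹²) = 2.96×10⁻⁶ V = 2.96 µV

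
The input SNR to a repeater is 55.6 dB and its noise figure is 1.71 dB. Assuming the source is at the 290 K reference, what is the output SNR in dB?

By definition F = SNR_in/SNR_out, so in dB: SNR_out = SNR_in − NF
SNR_out = 55.6 − 1.71 = 53.89 dB

53.89 dB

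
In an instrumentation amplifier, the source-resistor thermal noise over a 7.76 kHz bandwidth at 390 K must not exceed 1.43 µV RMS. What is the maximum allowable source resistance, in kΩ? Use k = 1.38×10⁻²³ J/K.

12.2 kΩ

Johnson–Nyquist: V_n = √(4kTRB) ⇒ R = V_n² / (4kTB)
4kTB = 4 × 1.38×10⁻²³ × 390 × 7.76×10³ = 1.67×10⁻¹⁶
R = (1.43×10⁻⁶)² / 1.67×10⁻¹⁶ = 1.22×10⁴ Ω = 12.2 kΩ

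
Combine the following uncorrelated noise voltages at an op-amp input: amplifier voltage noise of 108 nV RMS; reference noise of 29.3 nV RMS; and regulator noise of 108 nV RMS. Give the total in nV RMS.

156 nV

Uncorrelated sources add in power (mean-square): V_tot = √(ΣV_i²)
V_tot = √[(1.08×10⁻⁷)² + (2.93×10⁻⁸)² + (1.08×10⁻⁷)²] = 1.56×10⁻⁷ V = 156 nV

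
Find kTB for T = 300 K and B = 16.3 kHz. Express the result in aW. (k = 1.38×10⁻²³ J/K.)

67.5 aW

P_n = kTB = 1.38×10⁻²³ × 300 × 1.63×10⁴ = 6.75×10⁻¹⁷ W = 67.5 aW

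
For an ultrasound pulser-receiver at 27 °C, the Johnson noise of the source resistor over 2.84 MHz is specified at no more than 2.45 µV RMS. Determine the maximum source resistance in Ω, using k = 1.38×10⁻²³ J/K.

T = 27 °C + 273.15 = 300.15 K
Johnson–Nyquist: V_n = √(4kTRB) ⇒ R = V_n² / (4kTB)
4kTB = 4 × 1.38×10⁻²³ × 300.15 × 2.84×10⁶ = 4.71×10⁻¹⁴
R = (2.45×10⁻⁶)² / 4.71×10⁻¹⁴ = 1.28×10² Ω = 128 Ω

128 Ω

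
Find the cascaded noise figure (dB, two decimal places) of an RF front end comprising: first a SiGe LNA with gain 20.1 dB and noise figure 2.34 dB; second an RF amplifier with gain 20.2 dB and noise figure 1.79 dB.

2.35 dB

Convert to linear (a loss of L dB is a gain of −L dB): F_i = 10^(NF_i/10), G_i = 10^(G_i,dB/10)
  Stage 1: F_1 = 10^(2.34/10) = 1.714, G_1 = 10^(20.1/10) = 102.3
  Stage 2: F_2 = 10^(1.79/10) = 1.510, G_2 = 10^(20.2/10) = 104.7
Friis cascade:
  F = 1.714 + (1.510 − 1)/102.3 = 1.719
NF = 10 log₁₀(1.719) = 2.35 dB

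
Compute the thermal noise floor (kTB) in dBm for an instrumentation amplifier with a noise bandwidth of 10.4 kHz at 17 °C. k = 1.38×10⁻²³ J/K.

T = 17 °C + 273.15 = 290.15 K
P_n = kTB = 1.38×10⁻²³ × 290.15 × 1.04×10⁴ = 4.16×10⁻¹⁷ W
In dBm: 10 log₁₀(4.16×10⁻¹⁷ / 10⁻³) = −133.8 dBm

−133.8 dBm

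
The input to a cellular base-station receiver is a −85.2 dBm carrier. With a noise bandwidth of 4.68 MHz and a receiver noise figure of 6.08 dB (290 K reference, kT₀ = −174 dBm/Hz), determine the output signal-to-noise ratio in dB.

16.0 dB

Noise floor: N = −174 + 10 log₁₀(B) + NF
10 log₁₀(4.68×10⁶) = 66.7 dB
N = −174 + 66.7 + 6.08 = −101.22 dBm
SNR = P_sig − N = −85.2 − (−101.22) = 16.02 dB → 16.0 dB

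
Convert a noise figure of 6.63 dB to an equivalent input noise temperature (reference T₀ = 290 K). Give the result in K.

1045 K

F = 10^(6.63/10) = 4.60257
T_e = (F − 1)·T₀ = (4.60257 − 1) × 290 = 1045 K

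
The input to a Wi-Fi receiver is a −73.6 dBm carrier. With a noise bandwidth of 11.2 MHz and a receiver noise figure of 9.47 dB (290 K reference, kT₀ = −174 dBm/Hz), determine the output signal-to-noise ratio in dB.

20.4 dB

Noise floor: N = −174 + 10 log₁₀(B) + NF
10 log₁₀(1.12×10⁷) = 70.49 dB
N = −174 + 70.49 + 9.47 = −94.04 dBm
SNR = P_sig − N = −73.6 − (−94.04) = 20.44 dB → 20.4 dB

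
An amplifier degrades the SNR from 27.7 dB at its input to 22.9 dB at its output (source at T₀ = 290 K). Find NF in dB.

NF (dB) = SNR_in(dB) − SNR_out(dB) when the source is at T₀
NF = 27.7 − 22.9 = 4.8 dB

4.8 dB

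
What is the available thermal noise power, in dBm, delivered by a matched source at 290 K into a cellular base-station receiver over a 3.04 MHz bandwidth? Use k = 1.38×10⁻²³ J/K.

P_n = kTB = 1.38×10⁻²³ × 290 × 3.04×10⁶ = 1.22×10⁻¹⁴ W
In dBm: 10 log₁₀(1.22×10⁻¹⁴ / 10⁻³) = −109.1 dBm

−109.1 dBm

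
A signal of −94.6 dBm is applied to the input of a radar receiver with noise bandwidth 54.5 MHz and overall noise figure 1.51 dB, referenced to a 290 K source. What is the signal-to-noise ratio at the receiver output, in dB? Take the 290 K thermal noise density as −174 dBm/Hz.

0.5 dB

Noise floor: N = −174 + 10 log₁₀(B) + NF
10 log₁₀(5.45×10⁷) = 77.36 dB
N = −174 + 77.36 + 1.51 = −95.13 dBm
SNR = P_sig − N = −94.6 − (−95.13) = 0.53 dB → 0.5 dB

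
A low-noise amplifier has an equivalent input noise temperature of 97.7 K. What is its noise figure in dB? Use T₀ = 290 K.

F = 1 + T_e/T₀ = 1 + 97.7/290 = 1.3369
NF = 10 log₁₀(1.3369) = 1.26 dB

1.26 dB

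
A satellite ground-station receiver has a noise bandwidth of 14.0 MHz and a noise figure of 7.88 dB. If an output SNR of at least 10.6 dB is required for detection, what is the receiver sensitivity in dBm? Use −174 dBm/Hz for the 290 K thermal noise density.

Sensitivity = −174 + 10 log₁₀(B) + NF + SNR_min
= −174 + 71.46 + 7.88 + 10.6
= −84.06 dBm → −84.1 dBm

−84.1 dBm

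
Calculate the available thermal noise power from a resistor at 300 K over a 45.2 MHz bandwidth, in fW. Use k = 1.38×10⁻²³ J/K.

P_n = kTB = 1.38×10⁻²³ × 300 × 4.52×10⁷ = 1.87×10⁻¹³ W = 187 fW

187 fW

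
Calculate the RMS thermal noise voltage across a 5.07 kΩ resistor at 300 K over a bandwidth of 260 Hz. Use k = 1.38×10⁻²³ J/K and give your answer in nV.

V_n = √(4kTRB)
4kTRB = 4 × 1.38×10⁻²³ × 300 × 5.07×10³ × 2.60×10² = 2.18×10⁻¹⁴ V²
V_n = √(2.18×10⁻¹⁴) = 1.48×10⁻⁷ V = 148 nV

148 nV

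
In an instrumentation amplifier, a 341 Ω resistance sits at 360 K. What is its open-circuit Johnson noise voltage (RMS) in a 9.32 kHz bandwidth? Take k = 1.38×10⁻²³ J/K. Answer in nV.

251 nV

V_n = √(4kTRB)
4kTRB = 4 × 1.38×10⁻²³ × 360 × 3.41×10² × 9.32×10³ = 6.32×10⁻¹⁴ V²
V_n = √(6.32×10⁻¹⁴) = 2.51×10⁻⁷ V = 251 nV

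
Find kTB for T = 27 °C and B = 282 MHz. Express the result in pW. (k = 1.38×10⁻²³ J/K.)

T = 27 °C + 273.15 = 300.15 K
P_n = kTB = 1.38×10⁻²³ × 300.15 × 2.82×10⁸ = 1.17×10⁻¹² W = 1.17 pW

1.17 pW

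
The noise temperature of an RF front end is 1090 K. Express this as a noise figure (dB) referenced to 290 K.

F = 1 + T_e/T₀ = 1 + 1090/290 = 4.75862
NF = 10 log₁₀(4.75862) = 6.77 dB

6.77 dB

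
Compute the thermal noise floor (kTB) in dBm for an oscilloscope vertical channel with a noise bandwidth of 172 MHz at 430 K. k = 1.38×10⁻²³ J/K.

−89.9 dBm

P_n = kTB = 1.38×10⁻²³ × 430 × 1.72×10⁸ = 1.02×10⁻¹² W
In dBm: 10 log₁₀(1.02×10⁻¹² / 10⁻³) = −89.9 dBm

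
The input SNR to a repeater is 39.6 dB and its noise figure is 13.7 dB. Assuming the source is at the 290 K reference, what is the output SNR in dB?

25.9 dB

By definition F = SNR_in/SNR_out, so in dB: SNR_out = SNR_in − NF
SNR_out = 39.6 − 13.7 = 25.9 dB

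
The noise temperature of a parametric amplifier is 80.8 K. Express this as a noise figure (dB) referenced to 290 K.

F = 1 + T_e/T₀ = 1 + 80.8/290 = 1.27862
NF = 10 log₁₀(1.27862) = 1.07 dB

1.07 dB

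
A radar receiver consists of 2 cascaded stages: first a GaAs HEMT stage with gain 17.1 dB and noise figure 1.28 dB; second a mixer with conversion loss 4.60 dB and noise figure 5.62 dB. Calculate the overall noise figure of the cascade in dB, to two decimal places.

Convert to linear (a loss of L dB is a gain of −L dB): F_i = 10^(NF_i/10), G_i = 10^(G_i,dB/10)
  Stage 1: F_1 = 10^(1.28/10) = 1.343, G_1 = 10^(17.1/10) = 51.29
  Stage 2: F_2 = 10^(5.62/10) = 3.648, G_2 = 10^(−4.60/10) = 0.3467
Friis cascade:
  F = 1.343 + (3.648 − 1)/51.29 = 1.394
NF = 10 log₁₀(1.394) = 1.44 dB

1.44 dB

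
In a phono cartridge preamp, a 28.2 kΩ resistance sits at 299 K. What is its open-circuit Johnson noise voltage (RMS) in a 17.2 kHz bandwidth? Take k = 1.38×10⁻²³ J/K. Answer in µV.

V_n = √(4kTRB)
4kTRB = 4 × 1.38×10⁻²³ × 299 × 2.82×10⁴ × 1.72×10⁴ = 8.01×10⁻¹² V²
V_n = √(8.01×10⁻¹²) = 2.83×10⁻⁶ V = 2.83 µV

2.83 µV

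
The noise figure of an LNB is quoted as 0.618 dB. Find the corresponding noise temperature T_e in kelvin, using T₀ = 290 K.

44.3 K

F = 10^(0.618/10) = 1.15292
T_e = (F − 1)·T₀ = (1.15292 − 1) × 290 = 44.3 K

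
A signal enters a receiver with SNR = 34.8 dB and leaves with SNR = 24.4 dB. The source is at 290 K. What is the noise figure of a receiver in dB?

NF (dB) = SNR_in(dB) − SNR_out(dB) when the source is at T₀
NF = 34.8 − 24.4 = 10.4 dB

10.4 dB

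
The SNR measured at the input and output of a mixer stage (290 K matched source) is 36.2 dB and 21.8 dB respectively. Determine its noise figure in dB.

14.4 dB

NF (dB) = SNR_in(dB) − SNR_out(dB) when the source is at T₀
NF = 36.2 − 21.8 = 14.4 dB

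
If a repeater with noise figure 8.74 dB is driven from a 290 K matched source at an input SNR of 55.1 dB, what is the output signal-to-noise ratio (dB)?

46.36 dB

By definition F = SNR_in/SNR_out, so in dB: SNR_out = SNR_in − NF
SNR_out = 55.1 − 8.74 = 46.36 dB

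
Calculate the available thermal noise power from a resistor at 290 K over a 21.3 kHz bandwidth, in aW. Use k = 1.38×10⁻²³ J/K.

85.2 aW

P_n = kTB = 1.38×10⁻²³ × 290 × 2.13×10⁴ = 8.52×10⁻¹⁷ W = 85.2 aW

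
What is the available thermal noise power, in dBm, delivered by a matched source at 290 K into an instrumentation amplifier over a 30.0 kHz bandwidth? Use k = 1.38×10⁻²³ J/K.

P_n = kTB = 1.38×10⁻²³ × 290 × 3.00×10⁴ = 1.20×10⁻¹⁶ W
In dBm: 10 log₁₀(1.20×10⁻¹⁶ / 10⁻³) = −129.2 dBm

−129.2 dBm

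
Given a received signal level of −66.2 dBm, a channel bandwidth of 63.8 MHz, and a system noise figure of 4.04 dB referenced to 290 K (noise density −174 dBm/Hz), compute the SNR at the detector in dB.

Noise floor: N = −174 + 10 log₁₀(B) + NF
10 log₁₀(6.38×10⁷) = 78.05 dB
N = −174 + 78.05 + 4.04 = −91.91 dBm
SNR = P_sig − N = −66.2 − (−91.91) = 25.71 dB → 25.7 dB

25.7 dB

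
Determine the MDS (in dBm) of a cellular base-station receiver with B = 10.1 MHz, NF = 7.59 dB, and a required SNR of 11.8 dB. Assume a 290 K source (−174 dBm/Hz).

−84.6 dBm

Sensitivity = −174 + 10 log₁₀(B) + NF + SNR_min
= −174 + 70.04 + 7.59 + 11.8
= −84.57 dBm → −84.6 dBm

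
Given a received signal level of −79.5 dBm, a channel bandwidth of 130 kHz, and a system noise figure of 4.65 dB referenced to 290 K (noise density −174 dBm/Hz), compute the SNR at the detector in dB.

Noise floor: N = −174 + 10 log₁₀(B) + NF
10 log₁₀(1.30×10⁵) = 51.14 dB
N = −174 + 51.14 + 4.65 = −118.21 dBm
SNR = P_sig − N = −79.5 − (−118.21) = 38.71 dB → 38.7 dB

38.7 dB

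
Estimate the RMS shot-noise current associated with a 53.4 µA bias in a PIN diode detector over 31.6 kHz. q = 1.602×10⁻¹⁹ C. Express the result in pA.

I_n = √(2qI·B)
2qI·B = 2 × 1.602×10⁻¹⁹ × 5.34×10⁻⁵ × 3.16×10⁴ = 5.41×10⁻¹⁹ A²
I_n = √(5.41×10⁻¹⁹) = 7.35×10⁻¹⁰ A = 735 pA

735 pA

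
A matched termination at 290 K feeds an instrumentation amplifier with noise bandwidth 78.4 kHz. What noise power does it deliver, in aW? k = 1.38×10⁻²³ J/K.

314 aW

P_n = kTB = 1.38×10⁻²³ × 290 × 7.84×10⁴ = 3.14×10⁻¹⁶ W = 314 aW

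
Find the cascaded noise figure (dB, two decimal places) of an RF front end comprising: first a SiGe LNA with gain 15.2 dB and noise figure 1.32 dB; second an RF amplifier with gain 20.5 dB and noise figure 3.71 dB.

1.45 dB

Convert to linear (a loss of L dB is a gain of −L dB): F_i = 10^(NF_i/10), G_i = 10^(G_i,dB/10)
  Stage 1: F_1 = 10^(1.32/10) = 1.355, G_1 = 10^(15.2/10) = 33.11
  Stage 2: F_2 = 10^(3.71/10) = 2.350, G_2 = 10^(20.5/10) = 112.2
Friis cascade:
  F = 1.355 + (2.350 − 1)/33.11 = 1.396
NF = 10 log₁₀(1.396) = 1.45 dB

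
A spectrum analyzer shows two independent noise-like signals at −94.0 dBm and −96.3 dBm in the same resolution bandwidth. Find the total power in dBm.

−92.0 dBm

Convert to linear, add, convert back:
P₁ = 3.98×10⁻¹³ W, P₂ = 2.34×10⁻¹³ W
P_tot = 6.33×10⁻¹³ W → 10 log₁₀(P_tot / 10⁻³) = −92.0 dBm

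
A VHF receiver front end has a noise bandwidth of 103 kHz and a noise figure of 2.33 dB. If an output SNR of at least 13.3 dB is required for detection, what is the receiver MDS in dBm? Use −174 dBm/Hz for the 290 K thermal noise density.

−108.2 dBm

Sensitivity = −174 + 10 log₁₀(B) + NF + SNR_min
= −174 + 50.13 + 2.33 + 13.3
= −108.24 dBm → −108.2 dBm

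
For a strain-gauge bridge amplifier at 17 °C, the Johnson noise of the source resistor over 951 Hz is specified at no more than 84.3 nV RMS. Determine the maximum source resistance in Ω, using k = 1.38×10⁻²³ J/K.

T = 17 °C + 273.15 = 290.15 K
Johnson–Nyquist: V_n = √(4kTRB) ⇒ R = V_n² / (4kTB)
4kTB = 4 × 1.38×10⁻²³ × 290.15 × 9.51×10² = 1.52×10⁻¹⁷
R = (8.43×10⁻⁸)² / 1.52×10⁻¹⁷ = 4.67×10² Ω = 467 Ω

467 Ω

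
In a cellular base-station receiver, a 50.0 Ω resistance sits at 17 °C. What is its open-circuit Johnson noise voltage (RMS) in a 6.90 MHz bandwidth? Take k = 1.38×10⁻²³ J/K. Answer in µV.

2.35 µV

T = 17 °C + 273.15 = 290.15 K
V_n = √(4kTRB)
4kTRB = 4 × 1.38×10⁻²³ × 290.15 × 5.00×10¹ × 6.90×10⁶ = 5.53×10⁻¹² V²
V_n = √(5.53×10⁻¹²) = 2.35×10⁻⁶ V = 2.35 µV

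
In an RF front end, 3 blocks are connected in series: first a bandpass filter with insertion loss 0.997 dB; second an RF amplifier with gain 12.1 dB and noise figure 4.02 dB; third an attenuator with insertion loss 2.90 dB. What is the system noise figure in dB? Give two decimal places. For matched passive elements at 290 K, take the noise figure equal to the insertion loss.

Convert to linear (a loss of L dB is a gain of −L dB): F_i = 10^(NF_i/10), G_i = 10^(G_i,dB/10)
  Stage 1: F_1 = 10^(0.997/10) = 1.258, G_1 = 10^(−0.997/10) = 0.7949
  Stage 2: F_2 = 10^(4.02/10) = 2.523, G_2 = 10^(12.1/10) = 16.22
  Stage 3: F_3 = 10^(2.90/10) = 1.950, G_3 = 10^(−2.90/10) = 0.5129
Friis cascade:
  F = 1.258 + (2.523 − 1)/0.7949 + (1.950 − 1)/12.89 = 3.248
NF = 10 log₁₀(3.248) = 5.12 dB

5.12 dB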